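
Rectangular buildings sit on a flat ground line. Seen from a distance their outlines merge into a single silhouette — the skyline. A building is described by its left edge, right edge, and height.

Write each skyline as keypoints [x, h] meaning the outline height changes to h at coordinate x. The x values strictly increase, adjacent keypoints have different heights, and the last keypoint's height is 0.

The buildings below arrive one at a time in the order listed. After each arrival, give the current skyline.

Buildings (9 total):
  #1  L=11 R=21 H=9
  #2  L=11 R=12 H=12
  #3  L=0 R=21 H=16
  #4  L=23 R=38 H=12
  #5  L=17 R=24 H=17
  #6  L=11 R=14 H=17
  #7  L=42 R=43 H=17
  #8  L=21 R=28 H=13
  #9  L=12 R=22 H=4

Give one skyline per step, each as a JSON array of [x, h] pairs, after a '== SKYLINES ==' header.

== SKYLINES ==
[[11,9],[21,0]]
[[11,12],[12,9],[21,0]]
[[0,16],[21,0]]
[[0,16],[21,0],[23,12],[38,0]]
[[0,16],[17,17],[24,12],[38,0]]
[[0,16],[11,17],[14,16],[17,17],[24,12],[38,0]]
[[0,16],[11,17],[14,16],[17,17],[24,12],[38,0],[42,17],[43,0]]
[[0,16],[11,17],[14,16],[17,17],[24,13],[28,12],[38,0],[42,17],[43,0]]
[[0,16],[11,17],[14,16],[17,17],[24,13],[28,12],[38,0],[42,17],[43,0]]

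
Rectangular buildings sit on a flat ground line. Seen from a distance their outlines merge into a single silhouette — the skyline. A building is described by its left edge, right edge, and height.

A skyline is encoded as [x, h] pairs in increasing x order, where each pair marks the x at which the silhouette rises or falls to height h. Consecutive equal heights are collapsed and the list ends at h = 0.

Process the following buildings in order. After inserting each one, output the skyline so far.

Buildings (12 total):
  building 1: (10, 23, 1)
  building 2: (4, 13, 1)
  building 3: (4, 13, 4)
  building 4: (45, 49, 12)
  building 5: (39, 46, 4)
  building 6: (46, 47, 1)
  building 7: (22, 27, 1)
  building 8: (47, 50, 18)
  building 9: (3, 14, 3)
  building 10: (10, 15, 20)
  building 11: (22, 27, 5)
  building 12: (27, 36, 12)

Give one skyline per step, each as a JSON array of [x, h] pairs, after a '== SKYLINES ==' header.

== SKYLINES ==
[[10,1],[23,0]]
[[4,1],[23,0]]
[[4,4],[13,1],[23,0]]
[[4,4],[13,1],[23,0],[45,12],[49,0]]
[[4,4],[13,1],[23,0],[39,4],[45,12],[49,0]]
[[4,4],[13,1],[23,0],[39,4],[45,12],[49,0]]
[[4,4],[13,1],[27,0],[39,4],[45,12],[49,0]]
[[4,4],[13,1],[27,0],[39,4],[45,12],[47,18],[50,0]]
[[3,3],[4,4],[13,3],[14,1],[27,0],[39,4],[45,12],[47,18],[50,0]]
[[3,3],[4,4],[10,20],[15,1],[27,0],[39,4],[45,12],[47,18],[50,0]]
[[3,3],[4,4],[10,20],[15,1],[22,5],[27,0],[39,4],[45,12],[47,18],[50,0]]
[[3,3],[4,4],[10,20],[15,1],[22,5],[27,12],[36,0],[39,4],[45,12],[47,18],[50,0]]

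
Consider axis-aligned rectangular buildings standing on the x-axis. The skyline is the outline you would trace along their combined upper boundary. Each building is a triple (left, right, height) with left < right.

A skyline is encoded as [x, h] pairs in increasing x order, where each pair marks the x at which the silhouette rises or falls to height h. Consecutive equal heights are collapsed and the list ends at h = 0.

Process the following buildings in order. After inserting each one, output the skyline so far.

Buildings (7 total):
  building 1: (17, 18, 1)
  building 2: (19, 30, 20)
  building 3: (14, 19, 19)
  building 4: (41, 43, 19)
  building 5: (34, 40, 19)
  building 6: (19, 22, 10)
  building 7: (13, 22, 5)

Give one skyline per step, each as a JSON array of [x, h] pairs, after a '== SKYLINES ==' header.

== SKYLINES ==
[[17,1],[18,0]]
[[17,1],[18,0],[19,20],[30,0]]
[[14,19],[19,20],[30,0]]
[[14,19],[19,20],[30,0],[41,19],[43,0]]
[[14,19],[19,20],[30,0],[34,19],[40,0],[41,19],[43,0]]
[[14,19],[19,20],[30,0],[34,19],[40,0],[41,19],[43,0]]
[[13,5],[14,19],[19,20],[30,0],[34,19],[40,0],[41,19],[43,0]]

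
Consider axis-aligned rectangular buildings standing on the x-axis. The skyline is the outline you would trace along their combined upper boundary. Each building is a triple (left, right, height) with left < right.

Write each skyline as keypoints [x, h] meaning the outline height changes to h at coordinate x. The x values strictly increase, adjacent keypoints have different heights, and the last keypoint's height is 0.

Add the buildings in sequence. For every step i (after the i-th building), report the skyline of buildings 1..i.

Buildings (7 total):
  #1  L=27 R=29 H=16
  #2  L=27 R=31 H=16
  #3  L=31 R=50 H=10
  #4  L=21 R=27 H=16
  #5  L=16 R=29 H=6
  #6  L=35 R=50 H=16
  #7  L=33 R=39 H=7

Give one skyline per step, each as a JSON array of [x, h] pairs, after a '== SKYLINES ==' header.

== SKYLINES ==
[[27,16],[29,0]]
[[27,16],[31,0]]
[[27,16],[31,10],[50,0]]
[[21,16],[31,10],[50,0]]
[[16,6],[21,16],[31,10],[50,0]]
[[16,6],[21,16],[31,10],[35,16],[50,0]]
[[16,6],[21,16],[31,10],[35,16],[50,0]]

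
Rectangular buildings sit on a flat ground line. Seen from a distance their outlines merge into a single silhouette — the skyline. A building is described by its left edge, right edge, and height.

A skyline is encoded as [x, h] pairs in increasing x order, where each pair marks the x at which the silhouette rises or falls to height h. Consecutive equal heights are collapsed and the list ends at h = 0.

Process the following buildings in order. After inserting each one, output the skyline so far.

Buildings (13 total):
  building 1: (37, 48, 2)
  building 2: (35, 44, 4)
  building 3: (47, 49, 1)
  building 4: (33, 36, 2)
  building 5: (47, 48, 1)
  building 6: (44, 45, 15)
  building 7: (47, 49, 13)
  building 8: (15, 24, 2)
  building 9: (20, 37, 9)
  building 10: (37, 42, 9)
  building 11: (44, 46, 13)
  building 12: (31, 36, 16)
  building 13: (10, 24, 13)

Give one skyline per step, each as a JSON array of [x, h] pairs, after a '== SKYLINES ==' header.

== SKYLINES ==
[[37,2],[48,0]]
[[35,4],[44,2],[48,0]]
[[35,4],[44,2],[48,1],[49,0]]
[[33,2],[35,4],[44,2],[48,1],[49,0]]
[[33,2],[35,4],[44,2],[48,1],[49,0]]
[[33,2],[35,4],[44,15],[45,2],[48,1],[49,0]]
[[33,2],[35,4],[44,15],[45,2],[47,13],[49,0]]
[[15,2],[24,0],[33,2],[35,4],[44,15],[45,2],[47,13],[49,0]]
[[15,2],[20,9],[37,4],[44,15],[45,2],[47,13],[49,0]]
[[15,2],[20,9],[42,4],[44,15],[45,2],[47,13],[49,0]]
[[15,2],[20,9],[42,4],[44,15],[45,13],[46,2],[47,13],[49,0]]
[[15,2],[20,9],[31,16],[36,9],[42,4],[44,15],[45,13],[46,2],[47,13],[49,0]]
[[10,13],[24,9],[31,16],[36,9],[42,4],[44,15],[45,13],[46,2],[47,13],[49,0]]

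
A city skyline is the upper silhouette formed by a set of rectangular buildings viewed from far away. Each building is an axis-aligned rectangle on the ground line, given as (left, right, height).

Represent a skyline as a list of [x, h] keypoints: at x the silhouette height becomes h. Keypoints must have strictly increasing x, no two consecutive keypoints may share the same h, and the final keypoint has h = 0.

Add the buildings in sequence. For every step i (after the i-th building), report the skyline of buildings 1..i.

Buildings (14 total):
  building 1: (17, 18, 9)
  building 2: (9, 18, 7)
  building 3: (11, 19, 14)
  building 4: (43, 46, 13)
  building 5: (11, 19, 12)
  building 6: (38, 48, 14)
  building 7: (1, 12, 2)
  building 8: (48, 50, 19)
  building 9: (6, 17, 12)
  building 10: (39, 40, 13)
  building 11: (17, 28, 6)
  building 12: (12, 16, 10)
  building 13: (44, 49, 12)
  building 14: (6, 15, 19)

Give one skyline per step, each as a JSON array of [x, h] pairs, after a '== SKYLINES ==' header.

== SKYLINES ==
[[17,9],[18,0]]
[[9,7],[17,9],[18,0]]
[[9,7],[11,14],[19,0]]
[[9,7],[11,14],[19,0],[43,13],[46,0]]
[[9,7],[11,14],[19,0],[43,13],[46,0]]
[[9,7],[11,14],[19,0],[38,14],[48,0]]
[[1,2],[9,7],[11,14],[19,0],[38,14],[48,0]]
[[1,2],[9,7],[11,14],[19,0],[38,14],[48,19],[50,0]]
[[1,2],[6,12],[11,14],[19,0],[38,14],[48,19],[50,0]]
[[1,2],[6,12],[11,14],[19,0],[38,14],[48,19],[50,0]]
[[1,2],[6,12],[11,14],[19,6],[28,0],[38,14],[48,19],[50,0]]
[[1,2],[6,12],[11,14],[19,6],[28,0],[38,14],[48,19],[50,0]]
[[1,2],[6,12],[11,14],[19,6],[28,0],[38,14],[48,19],[50,0]]
[[1,2],[6,19],[15,14],[19,6],[28,0],[38,14],[48,19],[50,0]]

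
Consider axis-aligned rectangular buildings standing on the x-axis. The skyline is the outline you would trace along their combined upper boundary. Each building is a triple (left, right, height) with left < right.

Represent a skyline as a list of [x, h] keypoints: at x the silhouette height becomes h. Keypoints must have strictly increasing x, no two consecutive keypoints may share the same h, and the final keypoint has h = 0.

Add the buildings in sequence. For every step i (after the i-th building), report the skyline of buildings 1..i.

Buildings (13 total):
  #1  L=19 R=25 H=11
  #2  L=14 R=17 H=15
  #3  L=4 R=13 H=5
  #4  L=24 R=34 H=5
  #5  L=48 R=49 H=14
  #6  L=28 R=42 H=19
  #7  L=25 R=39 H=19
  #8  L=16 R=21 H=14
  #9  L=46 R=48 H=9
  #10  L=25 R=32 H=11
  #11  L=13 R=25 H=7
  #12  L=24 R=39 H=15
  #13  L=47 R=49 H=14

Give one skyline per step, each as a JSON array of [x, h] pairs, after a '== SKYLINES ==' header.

== SKYLINES ==
[[19,11],[25,0]]
[[14,15],[17,0],[19,11],[25,0]]
[[4,5],[13,0],[14,15],[17,0],[19,11],[25,0]]
[[4,5],[13,0],[14,15],[17,0],[19,11],[25,5],[34,0]]
[[4,5],[13,0],[14,15],[17,0],[19,11],[25,5],[34,0],[48,14],[49,0]]
[[4,5],[13,0],[14,15],[17,0],[19,11],[25,5],[28,19],[42,0],[48,14],[49,0]]
[[4,5],[13,0],[14,15],[17,0],[19,11],[25,19],[42,0],[48,14],[49,0]]
[[4,5],[13,0],[14,15],[17,14],[21,11],[25,19],[42,0],[48,14],[49,0]]
[[4,5],[13,0],[14,15],[17,14],[21,11],[25,19],[42,0],[46,9],[48,14],[49,0]]
[[4,5],[13,0],[14,15],[17,14],[21,11],[25,19],[42,0],[46,9],[48,14],[49,0]]
[[4,5],[13,7],[14,15],[17,14],[21,11],[25,19],[42,0],[46,9],[48,14],[49,0]]
[[4,5],[13,7],[14,15],[17,14],[21,11],[24,15],[25,19],[42,0],[46,9],[48,14],[49,0]]
[[4,5],[13,7],[14,15],[17,14],[21,11],[24,15],[25,19],[42,0],[46,9],[47,14],[49,0]]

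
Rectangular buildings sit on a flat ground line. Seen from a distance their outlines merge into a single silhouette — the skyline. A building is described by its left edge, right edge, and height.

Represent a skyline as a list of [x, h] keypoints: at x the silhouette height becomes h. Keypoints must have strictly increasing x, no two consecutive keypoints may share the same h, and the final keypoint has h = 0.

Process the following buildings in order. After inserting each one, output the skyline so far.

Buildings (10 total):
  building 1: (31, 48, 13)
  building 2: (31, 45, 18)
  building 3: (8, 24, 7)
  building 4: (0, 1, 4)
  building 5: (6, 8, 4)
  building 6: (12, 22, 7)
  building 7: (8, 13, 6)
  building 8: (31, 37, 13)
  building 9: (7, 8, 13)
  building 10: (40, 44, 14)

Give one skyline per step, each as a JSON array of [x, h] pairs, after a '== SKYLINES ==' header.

== SKYLINES ==
[[31,13],[48,0]]
[[31,18],[45,13],[48,0]]
[[8,7],[24,0],[31,18],[45,13],[48,0]]
[[0,4],[1,0],[8,7],[24,0],[31,18],[45,13],[48,0]]
[[0,4],[1,0],[6,4],[8,7],[24,0],[31,18],[45,13],[48,0]]
[[0,4],[1,0],[6,4],[8,7],[24,0],[31,18],[45,13],[48,0]]
[[0,4],[1,0],[6,4],[8,7],[24,0],[31,18],[45,13],[48,0]]
[[0,4],[1,0],[6,4],[8,7],[24,0],[31,18],[45,13],[48,0]]
[[0,4],[1,0],[6,4],[7,13],[8,7],[24,0],[31,18],[45,13],[48,0]]
[[0,4],[1,0],[6,4],[7,13],[8,7],[24,0],[31,18],[45,13],[48,0]]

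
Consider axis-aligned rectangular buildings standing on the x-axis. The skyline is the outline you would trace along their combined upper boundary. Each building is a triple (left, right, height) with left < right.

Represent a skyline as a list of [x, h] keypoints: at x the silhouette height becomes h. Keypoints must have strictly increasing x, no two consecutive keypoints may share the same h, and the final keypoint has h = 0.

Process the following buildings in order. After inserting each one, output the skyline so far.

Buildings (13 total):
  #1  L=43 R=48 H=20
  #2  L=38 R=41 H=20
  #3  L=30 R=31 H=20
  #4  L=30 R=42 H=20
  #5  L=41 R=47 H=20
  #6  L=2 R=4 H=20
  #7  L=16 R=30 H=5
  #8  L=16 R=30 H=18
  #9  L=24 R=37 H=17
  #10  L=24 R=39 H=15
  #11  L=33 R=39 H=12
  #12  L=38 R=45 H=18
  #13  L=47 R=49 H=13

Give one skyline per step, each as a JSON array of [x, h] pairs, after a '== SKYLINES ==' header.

== SKYLINES ==
[[43,20],[48,0]]
[[38,20],[41,0],[43,20],[48,0]]
[[30,20],[31,0],[38,20],[41,0],[43,20],[48,0]]
[[30,20],[42,0],[43,20],[48,0]]
[[30,20],[48,0]]
[[2,20],[4,0],[30,20],[48,0]]
[[2,20],[4,0],[16,5],[30,20],[48,0]]
[[2,20],[4,0],[16,18],[30,20],[48,0]]
[[2,20],[4,0],[16,18],[30,20],[48,0]]
[[2,20],[4,0],[16,18],[30,20],[48,0]]
[[2,20],[4,0],[16,18],[30,20],[48,0]]
[[2,20],[4,0],[16,18],[30,20],[48,0]]
[[2,20],[4,0],[16,18],[30,20],[48,13],[49,0]]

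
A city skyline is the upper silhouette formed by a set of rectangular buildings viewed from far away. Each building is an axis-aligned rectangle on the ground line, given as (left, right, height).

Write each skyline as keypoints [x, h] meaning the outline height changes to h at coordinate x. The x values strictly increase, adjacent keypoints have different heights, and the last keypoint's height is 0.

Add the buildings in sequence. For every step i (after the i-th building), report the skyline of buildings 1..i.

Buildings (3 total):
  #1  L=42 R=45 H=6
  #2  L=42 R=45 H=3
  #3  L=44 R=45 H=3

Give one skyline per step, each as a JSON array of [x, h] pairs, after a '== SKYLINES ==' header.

== SKYLINES ==
[[42,6],[45,0]]
[[42,6],[45,0]]
[[42,6],[45,0]]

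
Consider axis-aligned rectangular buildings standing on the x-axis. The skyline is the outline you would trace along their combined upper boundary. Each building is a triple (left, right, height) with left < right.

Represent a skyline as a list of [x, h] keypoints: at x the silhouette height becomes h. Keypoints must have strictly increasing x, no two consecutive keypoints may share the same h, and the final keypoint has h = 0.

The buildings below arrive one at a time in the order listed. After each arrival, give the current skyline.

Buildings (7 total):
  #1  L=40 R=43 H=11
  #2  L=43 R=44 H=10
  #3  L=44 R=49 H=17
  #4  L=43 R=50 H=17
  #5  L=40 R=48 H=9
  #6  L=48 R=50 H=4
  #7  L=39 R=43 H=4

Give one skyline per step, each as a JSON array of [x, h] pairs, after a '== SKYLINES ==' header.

== SKYLINES ==
[[40,11],[43,0]]
[[40,11],[43,10],[44,0]]
[[40,11],[43,10],[44,17],[49,0]]
[[40,11],[43,17],[50,0]]
[[40,11],[43,17],[50,0]]
[[40,11],[43,17],[50,0]]
[[39,4],[40,11],[43,17],[50,0]]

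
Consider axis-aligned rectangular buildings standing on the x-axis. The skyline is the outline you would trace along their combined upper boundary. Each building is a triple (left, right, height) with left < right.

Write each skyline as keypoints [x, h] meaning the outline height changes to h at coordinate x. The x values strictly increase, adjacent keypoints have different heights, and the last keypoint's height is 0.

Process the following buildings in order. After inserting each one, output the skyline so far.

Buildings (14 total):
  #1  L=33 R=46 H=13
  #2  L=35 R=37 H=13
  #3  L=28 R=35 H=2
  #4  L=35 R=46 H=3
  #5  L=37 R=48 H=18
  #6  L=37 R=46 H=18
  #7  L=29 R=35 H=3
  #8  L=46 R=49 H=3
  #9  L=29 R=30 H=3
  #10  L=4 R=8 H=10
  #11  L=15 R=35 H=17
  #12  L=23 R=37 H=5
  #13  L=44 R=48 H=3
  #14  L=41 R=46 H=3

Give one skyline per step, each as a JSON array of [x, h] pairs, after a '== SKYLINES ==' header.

== SKYLINES ==
[[33,13],[46,0]]
[[33,13],[46,0]]
[[28,2],[33,13],[46,0]]
[[28,2],[33,13],[46,0]]
[[28,2],[33,13],[37,18],[48,0]]
[[28,2],[33,13],[37,18],[48,0]]
[[28,2],[29,3],[33,13],[37,18],[48,0]]
[[28,2],[29,3],[33,13],[37,18],[48,3],[49,0]]
[[28,2],[29,3],[33,13],[37,18],[48,3],[49,0]]
[[4,10],[8,0],[28,2],[29,3],[33,13],[37,18],[48,3],[49,0]]
[[4,10],[8,0],[15,17],[35,13],[37,18],[48,3],[49,0]]
[[4,10],[8,0],[15,17],[35,13],[37,18],[48,3],[49,0]]
[[4,10],[8,0],[15,17],[35,13],[37,18],[48,3],[49,0]]
[[4,10],[8,0],[15,17],[35,13],[37,18],[48,3],[49,0]]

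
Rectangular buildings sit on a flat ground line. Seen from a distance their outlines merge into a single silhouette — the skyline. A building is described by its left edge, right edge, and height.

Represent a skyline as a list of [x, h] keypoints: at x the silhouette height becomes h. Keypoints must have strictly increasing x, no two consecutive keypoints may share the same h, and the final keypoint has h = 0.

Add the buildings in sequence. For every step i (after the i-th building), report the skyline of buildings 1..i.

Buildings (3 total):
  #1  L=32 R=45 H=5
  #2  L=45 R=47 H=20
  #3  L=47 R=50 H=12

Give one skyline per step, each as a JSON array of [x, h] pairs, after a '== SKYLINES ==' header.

== SKYLINES ==
[[32,5],[45,0]]
[[32,5],[45,20],[47,0]]
[[32,5],[45,20],[47,12],[50,0]]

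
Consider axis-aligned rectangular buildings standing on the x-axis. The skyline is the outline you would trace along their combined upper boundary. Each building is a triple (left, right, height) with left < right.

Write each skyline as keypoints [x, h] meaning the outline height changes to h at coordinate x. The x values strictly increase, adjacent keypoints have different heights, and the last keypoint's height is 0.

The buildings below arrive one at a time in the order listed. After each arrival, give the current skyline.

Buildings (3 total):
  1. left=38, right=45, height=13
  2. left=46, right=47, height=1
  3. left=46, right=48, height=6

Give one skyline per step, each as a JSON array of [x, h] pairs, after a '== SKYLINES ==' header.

== SKYLINES ==
[[38,13],[45,0]]
[[38,13],[45,0],[46,1],[47,0]]
[[38,13],[45,0],[46,6],[48,0]]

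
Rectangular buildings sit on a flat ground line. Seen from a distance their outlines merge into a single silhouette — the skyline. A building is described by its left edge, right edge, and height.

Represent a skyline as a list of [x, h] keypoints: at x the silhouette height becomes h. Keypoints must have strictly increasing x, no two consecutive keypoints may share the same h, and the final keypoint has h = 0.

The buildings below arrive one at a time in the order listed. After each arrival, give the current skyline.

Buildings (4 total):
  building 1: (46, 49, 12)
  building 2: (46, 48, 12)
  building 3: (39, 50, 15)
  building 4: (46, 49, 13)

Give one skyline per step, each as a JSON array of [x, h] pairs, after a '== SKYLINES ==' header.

== SKYLINES ==
[[46,12],[49,0]]
[[46,12],[49,0]]
[[39,15],[50,0]]
[[39,15],[50,0]]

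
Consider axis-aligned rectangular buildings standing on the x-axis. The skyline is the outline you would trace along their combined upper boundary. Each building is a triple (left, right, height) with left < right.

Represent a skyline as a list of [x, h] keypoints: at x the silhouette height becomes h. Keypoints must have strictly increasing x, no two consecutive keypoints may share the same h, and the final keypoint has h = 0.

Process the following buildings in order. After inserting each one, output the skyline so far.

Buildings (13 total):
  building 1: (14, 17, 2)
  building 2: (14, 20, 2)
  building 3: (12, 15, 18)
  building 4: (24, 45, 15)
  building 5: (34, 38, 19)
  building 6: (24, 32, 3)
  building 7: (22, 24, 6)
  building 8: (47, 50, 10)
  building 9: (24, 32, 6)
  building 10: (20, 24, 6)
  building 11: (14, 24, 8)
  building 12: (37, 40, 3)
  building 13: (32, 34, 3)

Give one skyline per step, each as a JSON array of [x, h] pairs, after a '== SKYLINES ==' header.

== SKYLINES ==
[[14,2],[17,0]]
[[14,2],[20,0]]
[[12,18],[15,2],[20,0]]
[[12,18],[15,2],[20,0],[24,15],[45,0]]
[[12,18],[15,2],[20,0],[24,15],[34,19],[38,15],[45,0]]
[[12,18],[15,2],[20,0],[24,15],[34,19],[38,15],[45,0]]
[[12,18],[15,2],[20,0],[22,6],[24,15],[34,19],[38,15],[45,0]]
[[12,18],[15,2],[20,0],[22,6],[24,15],[34,19],[38,15],[45,0],[47,10],[50,0]]
[[12,18],[15,2],[20,0],[22,6],[24,15],[34,19],[38,15],[45,0],[47,10],[50,0]]
[[12,18],[15,2],[20,6],[24,15],[34,19],[38,15],[45,0],[47,10],[50,0]]
[[12,18],[15,8],[24,15],[34,19],[38,15],[45,0],[47,10],[50,0]]
[[12,18],[15,8],[24,15],[34,19],[38,15],[45,0],[47,10],[50,0]]
[[12,18],[15,8],[24,15],[34,19],[38,15],[45,0],[47,10],[50,0]]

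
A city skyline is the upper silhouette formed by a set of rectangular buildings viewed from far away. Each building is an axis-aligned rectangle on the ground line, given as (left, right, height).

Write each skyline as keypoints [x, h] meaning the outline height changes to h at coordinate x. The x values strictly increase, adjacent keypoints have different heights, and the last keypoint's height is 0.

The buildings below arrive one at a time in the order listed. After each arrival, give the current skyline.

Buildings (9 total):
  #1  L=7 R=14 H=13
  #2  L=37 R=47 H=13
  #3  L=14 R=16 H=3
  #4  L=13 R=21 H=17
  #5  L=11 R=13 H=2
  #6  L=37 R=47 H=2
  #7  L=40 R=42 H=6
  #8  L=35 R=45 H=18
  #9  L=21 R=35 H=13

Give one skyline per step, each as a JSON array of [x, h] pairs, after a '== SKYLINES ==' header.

== SKYLINES ==
[[7,13],[14,0]]
[[7,13],[14,0],[37,13],[47,0]]
[[7,13],[14,3],[16,0],[37,13],[47,0]]
[[7,13],[13,17],[21,0],[37,13],[47,0]]
[[7,13],[13,17],[21,0],[37,13],[47,0]]
[[7,13],[13,17],[21,0],[37,13],[47,0]]
[[7,13],[13,17],[21,0],[37,13],[47,0]]
[[7,13],[13,17],[21,0],[35,18],[45,13],[47,0]]
[[7,13],[13,17],[21,13],[35,18],[45,13],[47,0]]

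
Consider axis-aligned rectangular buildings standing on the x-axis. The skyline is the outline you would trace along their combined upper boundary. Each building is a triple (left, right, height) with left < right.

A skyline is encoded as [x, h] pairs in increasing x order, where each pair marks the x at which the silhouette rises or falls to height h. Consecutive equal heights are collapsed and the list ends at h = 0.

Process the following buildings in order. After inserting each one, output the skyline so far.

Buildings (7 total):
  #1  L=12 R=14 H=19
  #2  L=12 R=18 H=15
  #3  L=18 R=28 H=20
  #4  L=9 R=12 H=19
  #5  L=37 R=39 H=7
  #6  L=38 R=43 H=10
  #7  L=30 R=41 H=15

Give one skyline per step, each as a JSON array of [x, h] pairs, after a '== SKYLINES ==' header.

== SKYLINES ==
[[12,19],[14,0]]
[[12,19],[14,15],[18,0]]
[[12,19],[14,15],[18,20],[28,0]]
[[9,19],[14,15],[18,20],[28,0]]
[[9,19],[14,15],[18,20],[28,0],[37,7],[39,0]]
[[9,19],[14,15],[18,20],[28,0],[37,7],[38,10],[43,0]]
[[9,19],[14,15],[18,20],[28,0],[30,15],[41,10],[43,0]]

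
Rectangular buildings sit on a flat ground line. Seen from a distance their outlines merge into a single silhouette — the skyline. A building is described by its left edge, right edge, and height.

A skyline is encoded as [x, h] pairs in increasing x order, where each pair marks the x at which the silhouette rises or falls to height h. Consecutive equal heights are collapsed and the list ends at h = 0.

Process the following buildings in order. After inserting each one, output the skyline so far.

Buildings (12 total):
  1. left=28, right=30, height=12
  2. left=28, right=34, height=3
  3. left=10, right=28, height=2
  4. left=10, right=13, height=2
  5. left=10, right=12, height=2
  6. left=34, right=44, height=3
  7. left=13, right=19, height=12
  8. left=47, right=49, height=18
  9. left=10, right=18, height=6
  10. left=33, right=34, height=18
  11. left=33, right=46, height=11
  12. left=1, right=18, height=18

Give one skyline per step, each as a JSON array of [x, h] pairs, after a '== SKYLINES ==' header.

== SKYLINES ==
[[28,12],[30,0]]
[[28,12],[30,3],[34,0]]
[[10,2],[28,12],[30,3],[34,0]]
[[10,2],[28,12],[30,3],[34,0]]
[[10,2],[28,12],[30,3],[34,0]]
[[10,2],[28,12],[30,3],[44,0]]
[[10,2],[13,12],[19,2],[28,12],[30,3],[44,0]]
[[10,2],[13,12],[19,2],[28,12],[30,3],[44,0],[47,18],[49,0]]
[[10,6],[13,12],[19,2],[28,12],[30,3],[44,0],[47,18],[49,0]]
[[10,6],[13,12],[19,2],[28,12],[30,3],[33,18],[34,3],[44,0],[47,18],[49,0]]
[[10,6],[13,12],[19,2],[28,12],[30,3],[33,18],[34,11],[46,0],[47,18],[49,0]]
[[1,18],[18,12],[19,2],[28,12],[30,3],[33,18],[34,11],[46,0],[47,18],[49,0]]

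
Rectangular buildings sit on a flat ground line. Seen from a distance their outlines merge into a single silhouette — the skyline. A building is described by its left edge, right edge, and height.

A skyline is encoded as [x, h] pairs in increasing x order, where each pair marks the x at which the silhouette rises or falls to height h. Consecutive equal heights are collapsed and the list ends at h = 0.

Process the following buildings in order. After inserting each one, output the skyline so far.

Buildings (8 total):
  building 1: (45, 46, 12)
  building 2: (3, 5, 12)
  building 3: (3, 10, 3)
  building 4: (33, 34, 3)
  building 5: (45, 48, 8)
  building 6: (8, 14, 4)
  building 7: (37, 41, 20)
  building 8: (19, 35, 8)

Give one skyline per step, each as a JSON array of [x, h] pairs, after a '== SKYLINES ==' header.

== SKYLINES ==
[[45,12],[46,0]]
[[3,12],[5,0],[45,12],[46,0]]
[[3,12],[5,3],[10,0],[45,12],[46,0]]
[[3,12],[5,3],[10,0],[33,3],[34,0],[45,12],[46,0]]
[[3,12],[5,3],[10,0],[33,3],[34,0],[45,12],[46,8],[48,0]]
[[3,12],[5,3],[8,4],[14,0],[33,3],[34,0],[45,12],[46,8],[48,0]]
[[3,12],[5,3],[8,4],[14,0],[33,3],[34,0],[37,20],[41,0],[45,12],[46,8],[48,0]]
[[3,12],[5,3],[8,4],[14,0],[19,8],[35,0],[37,20],[41,0],[45,12],[46,8],[48,0]]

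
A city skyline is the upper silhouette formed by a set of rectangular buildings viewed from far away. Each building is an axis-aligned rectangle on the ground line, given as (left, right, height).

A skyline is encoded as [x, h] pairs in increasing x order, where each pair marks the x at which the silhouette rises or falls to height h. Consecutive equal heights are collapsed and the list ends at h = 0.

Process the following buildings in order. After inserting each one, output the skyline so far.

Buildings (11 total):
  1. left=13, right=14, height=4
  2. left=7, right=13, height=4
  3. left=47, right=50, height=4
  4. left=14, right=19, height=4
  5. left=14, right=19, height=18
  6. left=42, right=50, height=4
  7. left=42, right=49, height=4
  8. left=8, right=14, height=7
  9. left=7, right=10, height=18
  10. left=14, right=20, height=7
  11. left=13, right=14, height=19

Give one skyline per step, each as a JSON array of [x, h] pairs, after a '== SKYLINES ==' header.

== SKYLINES ==
[[13,4],[14,0]]
[[7,4],[14,0]]
[[7,4],[14,0],[47,4],[50,0]]
[[7,4],[19,0],[47,4],[50,0]]
[[7,4],[14,18],[19,0],[47,4],[50,0]]
[[7,4],[14,18],[19,0],[42,4],[50,0]]
[[7,4],[14,18],[19,0],[42,4],[50,0]]
[[7,4],[8,7],[14,18],[19,0],[42,4],[50,0]]
[[7,18],[10,7],[14,18],[19,0],[42,4],[50,0]]
[[7,18],[10,7],[14,18],[19,7],[20,0],[42,4],[50,0]]
[[7,18],[10,7],[13,19],[14,18],[19,7],[20,0],[42,4],[50,0]]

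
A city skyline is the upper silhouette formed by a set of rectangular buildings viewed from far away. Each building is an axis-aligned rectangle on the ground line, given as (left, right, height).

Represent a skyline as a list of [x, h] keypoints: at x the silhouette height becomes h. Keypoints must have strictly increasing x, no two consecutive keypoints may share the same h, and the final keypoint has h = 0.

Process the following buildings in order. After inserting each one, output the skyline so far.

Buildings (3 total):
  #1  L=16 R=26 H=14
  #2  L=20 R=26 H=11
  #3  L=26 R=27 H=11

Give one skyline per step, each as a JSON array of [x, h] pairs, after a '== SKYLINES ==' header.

== SKYLINES ==
[[16,14],[26,0]]
[[16,14],[26,0]]
[[16,14],[26,11],[27,0]]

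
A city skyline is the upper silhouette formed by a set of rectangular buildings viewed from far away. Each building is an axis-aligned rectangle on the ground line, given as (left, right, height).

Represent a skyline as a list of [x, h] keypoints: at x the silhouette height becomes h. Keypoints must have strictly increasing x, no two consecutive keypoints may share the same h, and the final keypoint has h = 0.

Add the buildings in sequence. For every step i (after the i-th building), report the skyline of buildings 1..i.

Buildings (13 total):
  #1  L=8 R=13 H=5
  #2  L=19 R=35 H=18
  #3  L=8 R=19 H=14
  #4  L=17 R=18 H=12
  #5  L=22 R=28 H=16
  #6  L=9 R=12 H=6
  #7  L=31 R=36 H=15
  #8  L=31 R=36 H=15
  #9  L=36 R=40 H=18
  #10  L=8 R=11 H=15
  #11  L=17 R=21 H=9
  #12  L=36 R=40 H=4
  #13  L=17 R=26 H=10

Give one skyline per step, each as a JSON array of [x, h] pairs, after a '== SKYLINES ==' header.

== SKYLINES ==
[[8,5],[13,0]]
[[8,5],[13,0],[19,18],[35,0]]
[[8,14],[19,18],[35,0]]
[[8,14],[19,18],[35,0]]
[[8,14],[19,18],[35,0]]
[[8,14],[19,18],[35,0]]
[[8,14],[19,18],[35,15],[36,0]]
[[8,14],[19,18],[35,15],[36,0]]
[[8,14],[19,18],[35,15],[36,18],[40,0]]
[[8,15],[11,14],[19,18],[35,15],[36,18],[40,0]]
[[8,15],[11,14],[19,18],[35,15],[36,18],[40,0]]
[[8,15],[11,14],[19,18],[35,15],[36,18],[40,0]]
[[8,15],[11,14],[19,18],[35,15],[36,18],[40,0]]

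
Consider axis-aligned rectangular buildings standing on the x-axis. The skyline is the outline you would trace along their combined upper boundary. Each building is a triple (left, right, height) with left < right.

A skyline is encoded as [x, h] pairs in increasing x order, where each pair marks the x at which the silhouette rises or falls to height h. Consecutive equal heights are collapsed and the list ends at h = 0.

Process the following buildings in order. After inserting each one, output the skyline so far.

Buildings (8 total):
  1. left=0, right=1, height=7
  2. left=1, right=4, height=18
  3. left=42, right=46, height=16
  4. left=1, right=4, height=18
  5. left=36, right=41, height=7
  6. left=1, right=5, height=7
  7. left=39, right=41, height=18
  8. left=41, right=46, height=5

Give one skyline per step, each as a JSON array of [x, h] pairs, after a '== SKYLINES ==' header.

== SKYLINES ==
[[0,7],[1,0]]
[[0,7],[1,18],[4,0]]
[[0,7],[1,18],[4,0],[42,16],[46,0]]
[[0,7],[1,18],[4,0],[42,16],[46,0]]
[[0,7],[1,18],[4,0],[36,7],[41,0],[42,16],[46,0]]
[[0,7],[1,18],[4,7],[5,0],[36,7],[41,0],[42,16],[46,0]]
[[0,7],[1,18],[4,7],[5,0],[36,7],[39,18],[41,0],[42,16],[46,0]]
[[0,7],[1,18],[4,7],[5,0],[36,7],[39,18],[41,5],[42,16],[46,0]]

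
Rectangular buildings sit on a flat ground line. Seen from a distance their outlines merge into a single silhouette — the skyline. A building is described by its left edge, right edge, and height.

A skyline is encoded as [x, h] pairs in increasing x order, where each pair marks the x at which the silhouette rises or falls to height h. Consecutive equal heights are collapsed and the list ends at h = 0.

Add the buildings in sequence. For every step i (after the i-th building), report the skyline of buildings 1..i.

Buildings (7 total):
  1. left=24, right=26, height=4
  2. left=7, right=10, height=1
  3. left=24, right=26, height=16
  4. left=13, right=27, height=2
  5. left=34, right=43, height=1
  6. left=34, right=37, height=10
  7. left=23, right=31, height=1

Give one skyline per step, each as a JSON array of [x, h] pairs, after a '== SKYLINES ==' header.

== SKYLINES ==
[[24,4],[26,0]]
[[7,1],[10,0],[24,4],[26,0]]
[[7,1],[10,0],[24,16],[26,0]]
[[7,1],[10,0],[13,2],[24,16],[26,2],[27,0]]
[[7,1],[10,0],[13,2],[24,16],[26,2],[27,0],[34,1],[43,0]]
[[7,1],[10,0],[13,2],[24,16],[26,2],[27,0],[34,10],[37,1],[43,0]]
[[7,1],[10,0],[13,2],[24,16],[26,2],[27,1],[31,0],[34,10],[37,1],[43,0]]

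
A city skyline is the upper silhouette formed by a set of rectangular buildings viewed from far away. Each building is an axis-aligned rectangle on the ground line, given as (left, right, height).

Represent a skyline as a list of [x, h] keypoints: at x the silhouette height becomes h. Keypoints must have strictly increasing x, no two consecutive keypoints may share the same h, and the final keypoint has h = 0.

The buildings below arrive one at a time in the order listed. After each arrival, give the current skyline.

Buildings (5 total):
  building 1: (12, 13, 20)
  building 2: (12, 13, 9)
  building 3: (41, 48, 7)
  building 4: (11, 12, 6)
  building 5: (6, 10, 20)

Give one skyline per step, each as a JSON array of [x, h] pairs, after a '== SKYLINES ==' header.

== SKYLINES ==
[[12,20],[13,0]]
[[12,20],[13,0]]
[[12,20],[13,0],[41,7],[48,0]]
[[11,6],[12,20],[13,0],[41,7],[48,0]]
[[6,20],[10,0],[11,6],[12,20],[13,0],[41,7],[48,0]]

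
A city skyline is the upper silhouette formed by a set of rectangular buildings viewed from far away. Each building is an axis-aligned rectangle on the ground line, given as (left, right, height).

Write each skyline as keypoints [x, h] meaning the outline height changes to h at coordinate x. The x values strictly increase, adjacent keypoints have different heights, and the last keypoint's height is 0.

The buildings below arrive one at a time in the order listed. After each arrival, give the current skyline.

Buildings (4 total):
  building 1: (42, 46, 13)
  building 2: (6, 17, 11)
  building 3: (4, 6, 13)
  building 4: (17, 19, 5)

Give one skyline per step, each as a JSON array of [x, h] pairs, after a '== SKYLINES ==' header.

== SKYLINES ==
[[42,13],[46,0]]
[[6,11],[17,0],[42,13],[46,0]]
[[4,13],[6,11],[17,0],[42,13],[46,0]]
[[4,13],[6,11],[17,5],[19,0],[42,13],[46,0]]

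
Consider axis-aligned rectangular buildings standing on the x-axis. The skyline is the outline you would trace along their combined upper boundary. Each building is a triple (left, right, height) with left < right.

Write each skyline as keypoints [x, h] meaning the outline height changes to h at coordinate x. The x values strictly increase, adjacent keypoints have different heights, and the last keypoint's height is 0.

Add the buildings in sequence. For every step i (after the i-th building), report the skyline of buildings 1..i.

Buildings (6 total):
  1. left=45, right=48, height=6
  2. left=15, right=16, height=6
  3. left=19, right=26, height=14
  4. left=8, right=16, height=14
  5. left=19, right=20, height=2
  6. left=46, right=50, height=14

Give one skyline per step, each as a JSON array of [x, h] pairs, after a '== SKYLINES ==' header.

== SKYLINES ==
[[45,6],[48,0]]
[[15,6],[16,0],[45,6],[48,0]]
[[15,6],[16,0],[19,14],[26,0],[45,6],[48,0]]
[[8,14],[16,0],[19,14],[26,0],[45,6],[48,0]]
[[8,14],[16,0],[19,14],[26,0],[45,6],[48,0]]
[[8,14],[16,0],[19,14],[26,0],[45,6],[46,14],[50,0]]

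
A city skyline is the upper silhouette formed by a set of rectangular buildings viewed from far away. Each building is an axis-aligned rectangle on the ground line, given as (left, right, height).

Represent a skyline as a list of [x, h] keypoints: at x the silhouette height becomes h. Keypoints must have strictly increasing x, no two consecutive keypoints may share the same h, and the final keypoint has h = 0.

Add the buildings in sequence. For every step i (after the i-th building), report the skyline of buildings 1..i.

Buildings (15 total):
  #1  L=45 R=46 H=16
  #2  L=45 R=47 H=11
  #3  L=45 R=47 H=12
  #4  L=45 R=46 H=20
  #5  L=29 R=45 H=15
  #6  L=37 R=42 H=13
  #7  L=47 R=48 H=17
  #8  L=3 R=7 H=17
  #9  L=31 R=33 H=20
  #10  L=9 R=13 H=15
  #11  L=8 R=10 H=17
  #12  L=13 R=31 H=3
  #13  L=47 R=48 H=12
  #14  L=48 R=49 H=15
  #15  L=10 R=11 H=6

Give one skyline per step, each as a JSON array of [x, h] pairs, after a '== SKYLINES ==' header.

== SKYLINES ==
[[45,16],[46,0]]
[[45,16],[46,11],[47,0]]
[[45,16],[46,12],[47,0]]
[[45,20],[46,12],[47,0]]
[[29,15],[45,20],[46,12],[47,0]]
[[29,15],[45,20],[46,12],[47,0]]
[[29,15],[45,20],[46,12],[47,17],[48,0]]
[[3,17],[7,0],[29,15],[45,20],[46,12],[47,17],[48,0]]
[[3,17],[7,0],[29,15],[31,20],[33,15],[45,20],[46,12],[47,17],[48,0]]
[[3,17],[7,0],[9,15],[13,0],[29,15],[31,20],[33,15],[45,20],[46,12],[47,17],[48,0]]
[[3,17],[7,0],[8,17],[10,15],[13,0],[29,15],[31,20],[33,15],[45,20],[46,12],[47,17],[48,0]]
[[3,17],[7,0],[8,17],[10,15],[13,3],[29,15],[31,20],[33,15],[45,20],[46,12],[47,17],[48,0]]
[[3,17],[7,0],[8,17],[10,15],[13,3],[29,15],[31,20],[33,15],[45,20],[46,12],[47,17],[48,0]]
[[3,17],[7,0],[8,17],[10,15],[13,3],[29,15],[31,20],[33,15],[45,20],[46,12],[47,17],[48,15],[49,0]]
[[3,17],[7,0],[8,17],[10,15],[13,3],[29,15],[31,20],[33,15],[45,20],[46,12],[47,17],[48,15],[49,0]]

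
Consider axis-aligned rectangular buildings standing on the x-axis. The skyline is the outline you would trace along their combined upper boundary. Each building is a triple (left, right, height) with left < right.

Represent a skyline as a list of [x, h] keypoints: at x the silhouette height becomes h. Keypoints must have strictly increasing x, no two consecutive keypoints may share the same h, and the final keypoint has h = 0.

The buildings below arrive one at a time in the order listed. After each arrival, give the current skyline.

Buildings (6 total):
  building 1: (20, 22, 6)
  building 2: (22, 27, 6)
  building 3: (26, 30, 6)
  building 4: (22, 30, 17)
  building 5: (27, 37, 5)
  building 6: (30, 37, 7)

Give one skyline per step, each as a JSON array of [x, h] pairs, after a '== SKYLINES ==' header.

== SKYLINES ==
[[20,6],[22,0]]
[[20,6],[27,0]]
[[20,6],[30,0]]
[[20,6],[22,17],[30,0]]
[[20,6],[22,17],[30,5],[37,0]]
[[20,6],[22,17],[30,7],[37,0]]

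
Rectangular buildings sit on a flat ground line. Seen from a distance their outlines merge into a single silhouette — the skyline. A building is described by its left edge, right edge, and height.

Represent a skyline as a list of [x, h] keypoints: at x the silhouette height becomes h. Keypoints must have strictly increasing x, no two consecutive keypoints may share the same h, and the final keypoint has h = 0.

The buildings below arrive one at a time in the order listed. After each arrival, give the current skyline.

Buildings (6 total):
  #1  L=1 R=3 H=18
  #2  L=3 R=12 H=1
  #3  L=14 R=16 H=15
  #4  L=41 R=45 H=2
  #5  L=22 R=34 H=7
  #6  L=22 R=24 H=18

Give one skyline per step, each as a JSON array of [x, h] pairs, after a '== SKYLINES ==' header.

== SKYLINES ==
[[1,18],[3,0]]
[[1,18],[3,1],[12,0]]
[[1,18],[3,1],[12,0],[14,15],[16,0]]
[[1,18],[3,1],[12,0],[14,15],[16,0],[41,2],[45,0]]
[[1,18],[3,1],[12,0],[14,15],[16,0],[22,7],[34,0],[41,2],[45,0]]
[[1,18],[3,1],[12,0],[14,15],[16,0],[22,18],[24,7],[34,0],[41,2],[45,0]]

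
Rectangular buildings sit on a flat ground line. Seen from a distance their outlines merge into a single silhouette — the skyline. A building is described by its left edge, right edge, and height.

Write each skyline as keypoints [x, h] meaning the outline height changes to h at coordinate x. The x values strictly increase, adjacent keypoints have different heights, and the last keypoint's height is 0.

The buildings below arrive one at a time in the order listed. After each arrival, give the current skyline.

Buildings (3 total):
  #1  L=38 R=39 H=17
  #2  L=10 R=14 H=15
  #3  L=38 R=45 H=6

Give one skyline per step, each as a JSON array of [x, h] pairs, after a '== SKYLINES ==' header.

== SKYLINES ==
[[38,17],[39,0]]
[[10,15],[14,0],[38,17],[39,0]]
[[10,15],[14,0],[38,17],[39,6],[45,0]]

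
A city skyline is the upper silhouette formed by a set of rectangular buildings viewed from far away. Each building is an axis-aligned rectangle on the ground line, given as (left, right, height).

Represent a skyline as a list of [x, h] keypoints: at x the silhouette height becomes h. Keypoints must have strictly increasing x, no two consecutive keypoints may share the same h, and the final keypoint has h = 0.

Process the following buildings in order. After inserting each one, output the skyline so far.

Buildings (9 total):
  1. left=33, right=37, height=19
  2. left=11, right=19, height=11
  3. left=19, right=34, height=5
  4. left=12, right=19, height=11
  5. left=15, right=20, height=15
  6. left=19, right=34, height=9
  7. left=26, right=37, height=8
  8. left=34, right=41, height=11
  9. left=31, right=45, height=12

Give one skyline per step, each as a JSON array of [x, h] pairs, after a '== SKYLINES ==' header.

== SKYLINES ==
[[33,19],[37,0]]
[[11,11],[19,0],[33,19],[37,0]]
[[11,11],[19,5],[33,19],[37,0]]
[[11,11],[19,5],[33,19],[37,0]]
[[11,11],[15,15],[20,5],[33,19],[37,0]]
[[11,11],[15,15],[20,9],[33,19],[37,0]]
[[11,11],[15,15],[20,9],[33,19],[37,0]]
[[11,11],[15,15],[20,9],[33,19],[37,11],[41,0]]
[[11,11],[15,15],[20,9],[31,12],[33,19],[37,12],[45,0]]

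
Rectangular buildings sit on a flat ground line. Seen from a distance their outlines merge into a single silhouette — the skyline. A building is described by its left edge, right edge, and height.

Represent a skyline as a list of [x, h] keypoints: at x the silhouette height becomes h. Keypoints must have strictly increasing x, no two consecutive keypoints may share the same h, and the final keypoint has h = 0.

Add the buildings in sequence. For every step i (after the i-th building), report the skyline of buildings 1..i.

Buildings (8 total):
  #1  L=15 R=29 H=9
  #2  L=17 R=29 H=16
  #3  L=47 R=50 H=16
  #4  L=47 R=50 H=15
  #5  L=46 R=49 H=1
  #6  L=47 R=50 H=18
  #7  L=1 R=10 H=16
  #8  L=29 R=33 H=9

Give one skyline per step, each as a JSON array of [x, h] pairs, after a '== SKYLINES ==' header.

== SKYLINES ==
[[15,9],[29,0]]
[[15,9],[17,16],[29,0]]
[[15,9],[17,16],[29,0],[47,16],[50,0]]
[[15,9],[17,16],[29,0],[47,16],[50,0]]
[[15,9],[17,16],[29,0],[46,1],[47,16],[50,0]]
[[15,9],[17,16],[29,0],[46,1],[47,18],[50,0]]
[[1,16],[10,0],[15,9],[17,16],[29,0],[46,1],[47,18],[50,0]]
[[1,16],[10,0],[15,9],[17,16],[29,9],[33,0],[46,1],[47,18],[50,0]]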